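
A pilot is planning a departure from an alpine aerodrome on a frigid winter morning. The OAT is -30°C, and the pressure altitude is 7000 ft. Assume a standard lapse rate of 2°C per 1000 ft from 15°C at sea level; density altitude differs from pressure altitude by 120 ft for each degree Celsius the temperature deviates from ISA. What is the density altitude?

ISA temperature at 7000 ft = 15 − 2 × (7000/1000) = 1°C.
ISA deviation = -30 − 1 = -31°C.
Density altitude = 7000 + 120 × (-31) = 7000 + (-3720) = 3280 ft.

3280 ft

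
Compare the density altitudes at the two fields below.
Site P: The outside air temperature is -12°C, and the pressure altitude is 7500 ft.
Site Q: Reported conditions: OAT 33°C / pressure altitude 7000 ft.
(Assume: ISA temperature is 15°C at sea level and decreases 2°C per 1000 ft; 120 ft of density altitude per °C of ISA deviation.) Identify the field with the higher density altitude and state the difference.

Site P: ISA temp = 0°C, deviation -12°C, DA = 7500 + 120 × (-12) = 6060 ft.
Site Q: ISA temp = 1°C, deviation +32°C, DA = 7000 + 120 × 32 = 10840 ft.
Site Q is higher by 10840 − 6060 = 4780 ft.

Site Q by 4780 ft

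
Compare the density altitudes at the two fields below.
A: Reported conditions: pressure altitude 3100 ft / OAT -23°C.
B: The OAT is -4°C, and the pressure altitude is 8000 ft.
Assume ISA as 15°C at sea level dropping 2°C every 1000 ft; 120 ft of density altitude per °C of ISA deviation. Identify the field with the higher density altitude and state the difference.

A: ISA temp = 8.8°C, deviation -31.8°C, DA = 3100 + 120 × (-31.8) = -716 ft.
B: ISA temp = -1°C, deviation -3°C, DA = 8000 + 120 × (-3) = 7640 ft.
B is higher by 7640 − (-716) = 8356 ft.

B by 8356 ft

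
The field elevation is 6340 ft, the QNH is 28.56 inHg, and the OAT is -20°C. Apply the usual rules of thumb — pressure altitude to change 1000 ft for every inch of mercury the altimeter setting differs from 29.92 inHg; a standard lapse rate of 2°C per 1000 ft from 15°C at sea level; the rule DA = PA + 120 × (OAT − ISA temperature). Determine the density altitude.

Pressure altitude = 6340 + (29.92 − 28.56) × 1000 = 6340 + (+1360) = 7700 ft.
ISA temperature at 7700 ft = 15 − 2 × (7700/1000) = -0.4°C.
ISA deviation = -20 − (-0.4) = -19.6°C.
Density altitude = 7700 + 120 × (-19.6) = 5348 ft.

5348 ft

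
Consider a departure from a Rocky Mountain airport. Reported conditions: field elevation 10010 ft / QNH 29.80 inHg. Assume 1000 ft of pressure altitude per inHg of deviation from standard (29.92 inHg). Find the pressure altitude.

10130 ft

Pressure correction = (29.92 − 29.80) × 1000 = +120 ft.
Pressure altitude = 10010 + (+120) = 10130 ft.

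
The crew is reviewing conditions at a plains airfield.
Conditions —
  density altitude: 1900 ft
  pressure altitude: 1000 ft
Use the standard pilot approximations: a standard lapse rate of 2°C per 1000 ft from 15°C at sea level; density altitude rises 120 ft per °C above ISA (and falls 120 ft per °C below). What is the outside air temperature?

20.5°C

Density altitude − pressure altitude = 1900 − 1000 = +900 ft.
At 120 ft/°C that is an ISA deviation of 900/120 = +7.5°C.
ISA temperature at 1000 ft = 15 − 2 × (1000/1000) = 13°C.
OAT = ISA + deviation = 13 + (+7.5) = 20.5°C.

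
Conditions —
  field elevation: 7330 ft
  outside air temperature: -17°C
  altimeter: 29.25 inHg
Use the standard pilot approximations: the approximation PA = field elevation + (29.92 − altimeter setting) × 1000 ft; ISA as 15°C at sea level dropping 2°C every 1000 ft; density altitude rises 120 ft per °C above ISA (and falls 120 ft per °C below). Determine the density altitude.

Pressure altitude = 7330 + (29.92 − 29.25) × 1000 = 7330 + (+670) = 8000 ft.
ISA temperature at 8000 ft = 15 − 2 × (8000/1000) = -1°C.
ISA deviation = -17 − (-1) = -16°C.
Density altitude = 8000 + 120 × (-16) = 6080 ft.

6080 ft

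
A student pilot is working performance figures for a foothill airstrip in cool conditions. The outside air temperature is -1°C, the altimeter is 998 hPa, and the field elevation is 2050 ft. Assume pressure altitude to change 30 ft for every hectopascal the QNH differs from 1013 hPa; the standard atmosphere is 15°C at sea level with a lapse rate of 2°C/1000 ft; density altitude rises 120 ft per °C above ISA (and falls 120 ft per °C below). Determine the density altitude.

Pressure altitude = 2050 + (1013 − 998) × 30 = 2050 + (+450) = 2500 ft.
ISA temperature at 2500 ft = 15 − 2 × (2500/1000) = 10°C.
ISA deviation = -1 − 10 = -11°C.
Density altitude = 2500 + 120 × (-11) = 1180 ft.

1180 ft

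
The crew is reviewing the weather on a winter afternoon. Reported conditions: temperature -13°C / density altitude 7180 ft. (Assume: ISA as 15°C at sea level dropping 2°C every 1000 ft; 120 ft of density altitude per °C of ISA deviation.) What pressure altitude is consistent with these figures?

DA = PA + 120 × (OAT − (15 − 2·PA/1000)) = PA + 120·OAT − 1800 + 0.24·PA = 1.24·PA + 120·OAT − 1800.
So 1.24·PA = 7180 − 120 × (-13) + 1800 = 10540.
PA = 10540 / 1.24 = 8500 ft.

8500 ft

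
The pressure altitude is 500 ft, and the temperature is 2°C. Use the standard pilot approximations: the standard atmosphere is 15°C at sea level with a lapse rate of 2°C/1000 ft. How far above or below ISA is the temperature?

ISA temperature at 500 ft = 15 − 2 × (500/1000) = 14°C.
Deviation = OAT − ISA = 2 − 14 = -12°C.

ISA-12°C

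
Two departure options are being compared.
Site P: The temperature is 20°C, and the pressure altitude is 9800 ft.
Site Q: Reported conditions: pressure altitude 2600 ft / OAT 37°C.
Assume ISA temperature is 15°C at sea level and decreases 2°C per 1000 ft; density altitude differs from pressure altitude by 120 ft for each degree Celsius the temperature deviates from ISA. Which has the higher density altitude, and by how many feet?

Site P by 6888 ft

Site P: ISA temp = -4.6°C, deviation +24.6°C, DA = 9800 + 120 × 24.6 = 12752 ft.
Site Q: ISA temp = 9.8°C, deviation +27.2°C, DA = 2600 + 120 × 27.2 = 5864 ft.
Site P is higher by 12752 − 5864 = 6888 ft.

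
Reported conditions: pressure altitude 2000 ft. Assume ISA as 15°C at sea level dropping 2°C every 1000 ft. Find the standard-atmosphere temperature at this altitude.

11°C

ISA temperature = 15 − 2 × (2000/1000) = 15 − 4 = 11°C.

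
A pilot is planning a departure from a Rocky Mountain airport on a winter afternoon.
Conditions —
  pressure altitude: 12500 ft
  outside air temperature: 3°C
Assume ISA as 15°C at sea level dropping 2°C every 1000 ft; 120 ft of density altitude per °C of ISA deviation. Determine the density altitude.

14060 ft

ISA temperature at 12500 ft = 15 − 2 × (12500/1000) = -10°C.
ISA deviation = 3 − (-10) = +13°C.
Density altitude = 12500 + 120 × (13) = 12500 + (+1560) = 14060 ft.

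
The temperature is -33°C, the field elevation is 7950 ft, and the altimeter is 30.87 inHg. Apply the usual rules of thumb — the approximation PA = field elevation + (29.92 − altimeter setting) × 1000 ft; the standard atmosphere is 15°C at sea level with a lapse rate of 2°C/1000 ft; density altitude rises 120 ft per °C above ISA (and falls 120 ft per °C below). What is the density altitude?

Pressure altitude = 7950 + (29.92 − 30.87) × 1000 = 7950 + (-950) = 7000 ft.
ISA temperature at 7000 ft = 15 − 2 × (7000/1000) = 1°C.
ISA deviation = -33 − 1 = -34°C.
Density altitude = 7000 + 120 × (-34) = 2920 ft.

2920 ft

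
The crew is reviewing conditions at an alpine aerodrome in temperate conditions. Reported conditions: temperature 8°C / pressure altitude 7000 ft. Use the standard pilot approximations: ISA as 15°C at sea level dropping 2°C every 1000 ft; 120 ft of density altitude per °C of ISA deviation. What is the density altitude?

7840 ft

ISA temperature at 7000 ft = 15 − 2 × (7000/1000) = 1°C.
ISA deviation = 8 − 1 = +7°C.
Density altitude = 7000 + 120 × (7) = 7000 + (+840) = 7840 ft.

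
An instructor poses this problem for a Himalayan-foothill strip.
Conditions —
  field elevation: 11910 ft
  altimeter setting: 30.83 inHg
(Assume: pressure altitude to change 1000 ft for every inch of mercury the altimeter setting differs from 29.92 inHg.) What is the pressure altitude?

Pressure correction = (29.92 − 30.83) × 1000 = -910 ft.
Pressure altitude = 11910 + (-910) = 11000 ft.

11000 ft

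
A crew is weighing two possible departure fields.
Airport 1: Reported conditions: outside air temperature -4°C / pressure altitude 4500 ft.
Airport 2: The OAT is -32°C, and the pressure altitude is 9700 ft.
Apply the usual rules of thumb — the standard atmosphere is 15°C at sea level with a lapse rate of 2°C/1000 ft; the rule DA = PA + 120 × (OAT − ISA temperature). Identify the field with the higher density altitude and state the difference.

Airport 1: ISA temp = 6°C, deviation -10°C, DA = 4500 + 120 × (-10) = 3300 ft.
Airport 2: ISA temp = -4.4°C, deviation -27.6°C, DA = 9700 + 120 × (-27.6) = 6388 ft.
Airport 2 is higher by 6388 − 3300 = 3088 ft.

Airport 2 by 3088 ft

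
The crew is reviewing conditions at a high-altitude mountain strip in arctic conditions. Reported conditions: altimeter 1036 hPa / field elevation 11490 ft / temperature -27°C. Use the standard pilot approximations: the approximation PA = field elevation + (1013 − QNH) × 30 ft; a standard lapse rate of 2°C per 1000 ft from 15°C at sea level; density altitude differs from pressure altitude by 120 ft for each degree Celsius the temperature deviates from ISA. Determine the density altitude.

8352 ft

Pressure altitude = 11490 + (1013 − 1036) × 30 = 11490 + (-690) = 10800 ft.
ISA temperature at 10800 ft = 15 − 2 × (10800/1000) = -6.6°C.
ISA deviation = -27 − (-6.6) = -20.4°C.
Density altitude = 10800 + 120 × (-20.4) = 8352 ft.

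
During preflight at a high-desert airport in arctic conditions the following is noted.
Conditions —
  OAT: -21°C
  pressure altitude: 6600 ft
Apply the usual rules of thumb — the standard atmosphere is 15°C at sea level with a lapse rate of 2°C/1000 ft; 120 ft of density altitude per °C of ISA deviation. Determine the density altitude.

ISA temperature at 6600 ft = 15 − 2 × (6600/1000) = 1.8°C.
ISA deviation = -21 − 1.8 = -22.8°C.
Density altitude = 6600 + 120 × (-22.8) = 6600 + (-2736) = 3864 ft.

3864 ft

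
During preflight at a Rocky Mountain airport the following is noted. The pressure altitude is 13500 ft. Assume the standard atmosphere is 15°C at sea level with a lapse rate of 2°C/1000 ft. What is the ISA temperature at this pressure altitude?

-12°C

ISA temperature = 15 − 2 × (13500/1000) = 15 − 27 = -12°C.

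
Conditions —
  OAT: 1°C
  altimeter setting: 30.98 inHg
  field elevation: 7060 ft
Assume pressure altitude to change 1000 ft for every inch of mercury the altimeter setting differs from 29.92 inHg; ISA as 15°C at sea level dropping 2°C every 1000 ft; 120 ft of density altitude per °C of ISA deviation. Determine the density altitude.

Pressure altitude = 7060 + (29.92 − 30.98) × 1000 = 7060 + (-1060) = 6000 ft.
ISA temperature at 6000 ft = 15 − 2 × (6000/1000) = 3°C.
ISA deviation = 1 − 3 = -2°C.
Density altitude = 6000 + 120 × (-2) = 5760 ft.

5760 ft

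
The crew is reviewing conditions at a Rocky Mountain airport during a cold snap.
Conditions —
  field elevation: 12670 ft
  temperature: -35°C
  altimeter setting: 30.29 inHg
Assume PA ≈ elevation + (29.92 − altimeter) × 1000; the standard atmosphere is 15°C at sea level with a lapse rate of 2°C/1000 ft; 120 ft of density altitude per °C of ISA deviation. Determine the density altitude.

9252 ft

Pressure altitude = 12670 + (29.92 − 30.29) × 1000 = 12670 + (-370) = 12300 ft.
ISA temperature at 12300 ft = 15 − 2 × (12300/1000) = -9.6°C.
ISA deviation = -35 − (-9.6) = -25.4°C.
Density altitude = 12300 + 120 × (-25.4) = 9252 ft.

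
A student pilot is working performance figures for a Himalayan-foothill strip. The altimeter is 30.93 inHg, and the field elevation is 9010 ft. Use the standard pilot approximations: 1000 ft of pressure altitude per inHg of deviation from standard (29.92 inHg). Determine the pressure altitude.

8000 ft

Pressure correction = (29.92 − 30.93) × 1000 = -1010 ft.
Pressure altitude = 9010 + (-1010) = 8000 ft.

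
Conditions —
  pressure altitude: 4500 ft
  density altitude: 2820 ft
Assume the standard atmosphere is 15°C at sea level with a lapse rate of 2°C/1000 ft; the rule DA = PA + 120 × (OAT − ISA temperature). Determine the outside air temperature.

-8°C

Density altitude − pressure altitude = 2820 − 4500 = -1680 ft.
At 120 ft/°C that is an ISA deviation of -1680/120 = -14°C.
ISA temperature at 4500 ft = 15 − 2 × (4500/1000) = 6°C.
OAT = ISA + deviation = 6 + (-14) = -8°C.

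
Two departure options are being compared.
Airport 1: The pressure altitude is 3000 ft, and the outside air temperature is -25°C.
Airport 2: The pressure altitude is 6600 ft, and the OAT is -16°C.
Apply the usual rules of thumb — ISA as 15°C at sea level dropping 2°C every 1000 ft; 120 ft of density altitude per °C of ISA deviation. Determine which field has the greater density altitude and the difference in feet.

Airport 2 by 5544 ft

Airport 1: ISA temp = 9°C, deviation -34°C, DA = 3000 + 120 × (-34) = -1080 ft.
Airport 2: ISA temp = 1.8°C, deviation -17.8°C, DA = 6600 + 120 × (-17.8) = 4464 ft.
Airport 2 is higher by 4464 − (-1080) = 5544 ft.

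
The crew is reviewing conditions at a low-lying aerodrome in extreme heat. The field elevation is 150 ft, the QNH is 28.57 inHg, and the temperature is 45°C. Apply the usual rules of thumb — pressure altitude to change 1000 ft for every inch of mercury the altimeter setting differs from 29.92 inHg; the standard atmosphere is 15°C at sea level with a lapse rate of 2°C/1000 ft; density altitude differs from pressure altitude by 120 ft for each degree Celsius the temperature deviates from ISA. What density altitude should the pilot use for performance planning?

5460 ft

Pressure altitude = 150 + (29.92 − 28.57) × 1000 = 150 + (+1350) = 1500 ft.
ISA temperature at 1500 ft = 15 − 2 × (1500/1000) = 12°C.
ISA deviation = 45 − 12 = +33°C.
Density altitude = 1500 + 120 × (33) = 5460 ft.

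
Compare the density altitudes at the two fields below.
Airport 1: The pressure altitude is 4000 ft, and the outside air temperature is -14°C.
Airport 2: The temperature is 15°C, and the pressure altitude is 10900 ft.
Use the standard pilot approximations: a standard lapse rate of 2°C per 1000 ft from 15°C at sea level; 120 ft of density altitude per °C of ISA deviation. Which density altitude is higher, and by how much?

Airport 2 by 12036 ft

Airport 1: ISA temp = 7°C, deviation -21°C, DA = 4000 + 120 × (-21) = 1480 ft.
Airport 2: ISA temp = -6.8°C, deviation +21.8°C, DA = 10900 + 120 × 21.8 = 13516 ft.
Airport 2 is higher by 13516 − 1480 = 12036 ft.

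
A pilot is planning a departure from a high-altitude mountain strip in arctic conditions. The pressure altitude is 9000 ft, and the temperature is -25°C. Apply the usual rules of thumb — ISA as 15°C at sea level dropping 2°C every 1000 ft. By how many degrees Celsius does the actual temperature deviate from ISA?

ISA-22°C

ISA temperature at 9000 ft = 15 − 2 × (9000/1000) = -3°C.
Deviation = OAT − ISA = -25 − (-3) = -22°C.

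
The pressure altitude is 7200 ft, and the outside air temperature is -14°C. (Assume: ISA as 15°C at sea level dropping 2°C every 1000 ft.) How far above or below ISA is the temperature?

ISA-14.6°C

ISA temperature at 7200 ft = 15 − 2 × (7200/1000) = 0.6°C.
Deviation = OAT − ISA = -14 − 0.6 = -14.6°C.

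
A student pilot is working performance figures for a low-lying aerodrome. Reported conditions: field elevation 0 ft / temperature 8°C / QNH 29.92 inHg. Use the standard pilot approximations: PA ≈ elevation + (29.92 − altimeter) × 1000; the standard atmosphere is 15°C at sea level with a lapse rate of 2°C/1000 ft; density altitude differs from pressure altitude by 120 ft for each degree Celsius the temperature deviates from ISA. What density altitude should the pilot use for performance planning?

-840 ft

Pressure altitude = 0 + (29.92 − 29.92) × 1000 = 0 + (0) = 0 ft.
ISA temperature at 0 ft = 15 − 2 × (0/1000) = 15°C.
ISA deviation = 8 − 15 = -7°C.
Density altitude = 0 + 120 × (-7) = -840 ft.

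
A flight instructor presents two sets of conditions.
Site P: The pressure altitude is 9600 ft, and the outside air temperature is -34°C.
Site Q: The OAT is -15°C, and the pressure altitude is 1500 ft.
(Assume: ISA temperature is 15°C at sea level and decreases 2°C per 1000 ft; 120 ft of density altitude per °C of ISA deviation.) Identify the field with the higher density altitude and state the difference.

Site P: ISA temp = -4.2°C, deviation -29.8°C, DA = 9600 + 120 × (-29.8) = 6024 ft.
Site Q: ISA temp = 12°C, deviation -27°C, DA = 1500 + 120 × (-27) = -1740 ft.
Site P is higher by 6024 − (-1740) = 7764 ft.

Site P by 7764 ft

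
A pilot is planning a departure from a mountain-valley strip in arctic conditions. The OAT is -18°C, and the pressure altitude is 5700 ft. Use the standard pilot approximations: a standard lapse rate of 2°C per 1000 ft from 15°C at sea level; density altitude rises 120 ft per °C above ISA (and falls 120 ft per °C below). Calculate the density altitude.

ISA temperature at 5700 ft = 15 − 2 × (5700/1000) = 3.6°C.
ISA deviation = -18 − 3.6 = -21.6°C.
Density altitude = 5700 + 120 × (-21.6) = 5700 + (-2592) = 3108 ft.

3108 ft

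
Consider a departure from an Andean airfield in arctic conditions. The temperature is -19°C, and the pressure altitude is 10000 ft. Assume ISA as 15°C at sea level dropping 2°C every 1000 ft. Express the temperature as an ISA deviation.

ISA-14°C

ISA temperature at 10000 ft = 15 − 2 × (10000/1000) = -5°C.
Deviation = OAT − ISA = -19 − (-5) = -14°C.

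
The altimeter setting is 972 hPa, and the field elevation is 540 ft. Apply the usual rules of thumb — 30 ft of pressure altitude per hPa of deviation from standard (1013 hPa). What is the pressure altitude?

1770 ft

Pressure correction = (1013 − 972) × 30 = +1230 ft.
Pressure altitude = 540 + (+1230) = 1770 ft.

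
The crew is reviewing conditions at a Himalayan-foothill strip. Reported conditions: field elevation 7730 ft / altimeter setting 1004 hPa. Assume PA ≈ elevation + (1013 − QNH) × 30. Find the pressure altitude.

Pressure correction = (1013 − 1004) × 30 = +270 ft.
Pressure altitude = 7730 + (+270) = 8000 ft.

8000 ft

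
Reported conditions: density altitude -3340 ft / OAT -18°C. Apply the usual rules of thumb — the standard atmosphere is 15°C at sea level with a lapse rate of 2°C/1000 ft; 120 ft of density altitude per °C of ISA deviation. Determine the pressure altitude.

DA = PA + 120 × (OAT − (15 − 2·PA/1000)) = PA + 120·OAT − 1800 + 0.24·PA = 1.24·PA + 120·OAT − 1800.
So 1.24·PA = -3340 − 120 × (-18) + 1800 = 620.
PA = 620 / 1.24 = 500 ft.

500 ft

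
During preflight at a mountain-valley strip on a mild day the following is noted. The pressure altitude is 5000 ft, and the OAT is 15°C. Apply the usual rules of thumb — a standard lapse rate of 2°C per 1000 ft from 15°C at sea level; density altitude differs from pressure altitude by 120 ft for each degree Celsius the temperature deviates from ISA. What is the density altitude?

ISA temperature at 5000 ft = 15 − 2 × (5000/1000) = 5°C.
ISA deviation = 15 − 5 = +10°C.
Density altitude = 5000 + 120 × (10) = 5000 + (+1200) = 6200 ft.

6200 ft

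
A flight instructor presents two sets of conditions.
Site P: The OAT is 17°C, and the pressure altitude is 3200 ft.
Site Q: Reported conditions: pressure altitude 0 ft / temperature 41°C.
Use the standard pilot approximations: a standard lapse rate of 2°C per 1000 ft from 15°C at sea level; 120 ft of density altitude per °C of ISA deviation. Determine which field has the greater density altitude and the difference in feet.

Site P: ISA temp = 8.6°C, deviation +8.4°C, DA = 3200 + 120 × 8.4 = 4208 ft.
Site Q: ISA temp = 15°C, deviation +26°C, DA = 0 + 120 × 26 = 3120 ft.
Site P is higher by 4208 − 3120 = 1088 ft.

Site P by 1088 ft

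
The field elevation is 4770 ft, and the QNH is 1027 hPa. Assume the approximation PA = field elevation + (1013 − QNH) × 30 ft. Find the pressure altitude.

Pressure correction = (1013 − 1027) × 30 = -420 ft.
Pressure altitude = 4770 + (-420) = 4350 ft.

4350 ft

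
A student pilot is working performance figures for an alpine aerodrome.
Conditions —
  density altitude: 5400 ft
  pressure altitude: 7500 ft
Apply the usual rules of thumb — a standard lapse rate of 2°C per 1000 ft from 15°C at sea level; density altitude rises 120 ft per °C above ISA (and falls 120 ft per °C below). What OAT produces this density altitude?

Density altitude − pressure altitude = 5400 − 7500 = -2100 ft.
At 120 ft/°C that is an ISA deviation of -2100/120 = -17.5°C.
ISA temperature at 7500 ft = 15 − 2 × (7500/1000) = 0°C.
OAT = ISA + deviation = 0 + (-17.5) = -17.5°C.

-17.5°C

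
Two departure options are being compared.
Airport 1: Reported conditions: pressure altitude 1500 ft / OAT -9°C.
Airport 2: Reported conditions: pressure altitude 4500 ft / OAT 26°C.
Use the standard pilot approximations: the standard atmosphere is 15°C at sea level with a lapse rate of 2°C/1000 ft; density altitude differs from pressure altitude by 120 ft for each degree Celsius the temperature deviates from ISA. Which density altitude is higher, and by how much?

Airport 1: ISA temp = 12°C, deviation -21°C, DA = 1500 + 120 × (-21) = -1020 ft.
Airport 2: ISA temp = 6°C, deviation +20°C, DA = 4500 + 120 × 20 = 6900 ft.
Airport 2 is higher by 6900 − (-1020) = 7920 ft.

Airport 2 by 7920 ft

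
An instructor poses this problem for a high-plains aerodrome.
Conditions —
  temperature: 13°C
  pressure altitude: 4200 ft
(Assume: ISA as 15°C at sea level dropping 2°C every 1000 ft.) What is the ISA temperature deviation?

ISA temperature at 4200 ft = 15 − 2 × (4200/1000) = 6.6°C.
Deviation = OAT − ISA = 13 − 6.6 = +6.4°C.

ISA+6.4°C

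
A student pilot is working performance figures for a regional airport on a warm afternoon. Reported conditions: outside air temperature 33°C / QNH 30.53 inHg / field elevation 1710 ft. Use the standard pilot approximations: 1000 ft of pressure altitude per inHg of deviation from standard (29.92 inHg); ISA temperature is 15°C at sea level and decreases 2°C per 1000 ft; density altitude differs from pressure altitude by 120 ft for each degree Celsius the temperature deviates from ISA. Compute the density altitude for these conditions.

Pressure altitude = 1710 + (29.92 − 30.53) × 1000 = 1710 + (-610) = 1100 ft.
ISA temperature at 1100 ft = 15 − 2 × (1100/1000) = 12.8°C.
ISA deviation = 33 − 12.8 = +20.2°C.
Density altitude = 1100 + 120 × (20.2) = 3524 ft.

3524 ft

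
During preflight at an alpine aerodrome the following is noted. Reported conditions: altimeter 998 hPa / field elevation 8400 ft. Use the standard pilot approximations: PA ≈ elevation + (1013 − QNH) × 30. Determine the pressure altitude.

Pressure correction = (1013 − 998) × 30 = +450 ft.
Pressure altitude = 8400 + (+450) = 8850 ft.

8850 ft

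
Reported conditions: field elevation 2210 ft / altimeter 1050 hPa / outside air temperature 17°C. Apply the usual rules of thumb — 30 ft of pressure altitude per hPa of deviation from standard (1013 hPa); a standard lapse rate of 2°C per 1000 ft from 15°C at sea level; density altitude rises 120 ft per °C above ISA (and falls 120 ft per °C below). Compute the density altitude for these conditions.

1604 ft

Pressure altitude = 2210 + (1013 − 1050) × 30 = 2210 + (-1110) = 1100 ft.
ISA temperature at 1100 ft = 15 − 2 × (1100/1000) = 12.8°C.
ISA deviation = 17 − 12.8 = +4.2°C.
Density altitude = 1100 + 120 × (4.2) = 1604 ft.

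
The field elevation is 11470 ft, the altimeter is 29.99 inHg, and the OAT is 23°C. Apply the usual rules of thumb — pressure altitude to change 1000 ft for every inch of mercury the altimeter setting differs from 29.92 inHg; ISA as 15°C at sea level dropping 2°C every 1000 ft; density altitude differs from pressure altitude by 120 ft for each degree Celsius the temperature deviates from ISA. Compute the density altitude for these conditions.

Pressure altitude = 11470 + (29.92 − 29.99) × 1000 = 11470 + (-70) = 11400 ft.
ISA temperature at 11400 ft = 15 − 2 × (11400/1000) = -7.8°C.
ISA deviation = 23 − (-7.8) = +30.8°C.
Density altitude = 11400 + 120 × (30.8) = 15096 ft.

15096 ft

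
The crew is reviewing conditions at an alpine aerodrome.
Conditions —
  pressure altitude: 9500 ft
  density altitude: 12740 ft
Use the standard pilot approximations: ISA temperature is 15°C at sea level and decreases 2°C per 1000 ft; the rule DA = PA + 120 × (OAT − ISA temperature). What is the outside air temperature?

23°C

Density altitude − pressure altitude = 12740 − 9500 = +3240 ft.
At 120 ft/°C that is an ISA deviation of 3240/120 = +27°C.
ISA temperature at 9500 ft = 15 − 2 × (9500/1000) = -4°C.
OAT = ISA + deviation = -4 + (+27) = 23°C.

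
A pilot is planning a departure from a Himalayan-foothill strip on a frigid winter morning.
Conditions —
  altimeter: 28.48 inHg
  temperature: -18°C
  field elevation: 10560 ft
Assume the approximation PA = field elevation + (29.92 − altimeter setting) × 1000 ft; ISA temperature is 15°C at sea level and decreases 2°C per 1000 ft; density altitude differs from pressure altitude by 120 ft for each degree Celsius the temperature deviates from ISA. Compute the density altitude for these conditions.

Pressure altitude = 10560 + (29.92 − 28.48) × 1000 = 10560 + (+1440) = 12000 ft.
ISA temperature at 12000 ft = 15 − 2 × (12000/1000) = -9°C.
ISA deviation = -18 − (-9) = -9°C.
Density altitude = 12000 + 120 × (-9) = 10920 ft.

10920 ft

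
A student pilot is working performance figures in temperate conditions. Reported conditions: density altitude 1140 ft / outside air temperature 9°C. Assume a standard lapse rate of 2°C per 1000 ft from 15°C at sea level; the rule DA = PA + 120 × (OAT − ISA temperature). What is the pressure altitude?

DA = PA + 120 × (OAT − (15 − 2·PA/1000)) = PA + 120·OAT − 1800 + 0.24·PA = 1.24·PA + 120·OAT − 1800.
So 1.24·PA = 1140 − 120 × 9 + 1800 = 1860.
PA = 1860 / 1.24 = 1500 ft.

1500 ft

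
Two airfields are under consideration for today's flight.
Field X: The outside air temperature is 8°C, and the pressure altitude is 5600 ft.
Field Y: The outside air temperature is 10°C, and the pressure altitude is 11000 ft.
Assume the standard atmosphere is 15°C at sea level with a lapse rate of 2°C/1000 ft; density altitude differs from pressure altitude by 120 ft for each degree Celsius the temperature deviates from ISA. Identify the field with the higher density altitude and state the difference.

Field Y by 6936 ft

Field X: ISA temp = 3.8°C, deviation +4.2°C, DA = 5600 + 120 × 4.2 = 6104 ft.
Field Y: ISA temp = -7°C, deviation +17°C, DA = 11000 + 120 × 17 = 13040 ft.
Field Y is higher by 13040 − 6104 = 6936 ft.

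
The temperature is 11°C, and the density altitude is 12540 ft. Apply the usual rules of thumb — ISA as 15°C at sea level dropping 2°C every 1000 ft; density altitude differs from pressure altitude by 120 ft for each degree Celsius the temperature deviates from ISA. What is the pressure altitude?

DA = PA + 120 × (OAT − (15 − 2·PA/1000)) = PA + 120·OAT − 1800 + 0.24·PA = 1.24·PA + 120·OAT − 1800.
So 1.24·PA = 12540 − 120 × 11 + 1800 = 13020.
PA = 13020 / 1.24 = 10500 ft.

10500 ft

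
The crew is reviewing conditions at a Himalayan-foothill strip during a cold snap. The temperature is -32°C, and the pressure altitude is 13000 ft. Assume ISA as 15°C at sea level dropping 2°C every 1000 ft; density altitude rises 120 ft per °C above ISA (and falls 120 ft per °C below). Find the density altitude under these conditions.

10480 ft

ISA temperature at 13000 ft = 15 − 2 × (13000/1000) = -11°C.
ISA deviation = -32 − (-11) = -21°C.
Density altitude = 13000 + 120 × (-21) = 13000 + (-2520) = 10480 ft.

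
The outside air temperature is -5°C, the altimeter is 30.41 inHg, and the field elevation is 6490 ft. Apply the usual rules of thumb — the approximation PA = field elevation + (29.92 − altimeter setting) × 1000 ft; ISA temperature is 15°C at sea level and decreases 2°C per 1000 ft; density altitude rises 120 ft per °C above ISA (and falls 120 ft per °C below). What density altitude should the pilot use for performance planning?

5040 ft

Pressure altitude = 6490 + (29.92 − 30.41) × 1000 = 6490 + (-490) = 6000 ft.
ISA temperature at 6000 ft = 15 − 2 × (6000/1000) = 3°C.
ISA deviation = -5 − 3 = -8°C.
Density altitude = 6000 + 120 × (-8) = 5040 ft.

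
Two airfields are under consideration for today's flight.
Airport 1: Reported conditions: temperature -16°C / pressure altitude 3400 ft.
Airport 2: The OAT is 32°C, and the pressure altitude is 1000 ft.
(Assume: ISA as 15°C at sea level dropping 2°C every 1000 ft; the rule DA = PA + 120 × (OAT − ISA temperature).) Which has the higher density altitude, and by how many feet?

Airport 1: ISA temp = 8.2°C, deviation -24.2°C, DA = 3400 + 120 × (-24.2) = 496 ft.
Airport 2: ISA temp = 13°C, deviation +19°C, DA = 1000 + 120 × 19 = 3280 ft.
Airport 2 is higher by 3280 − 496 = 2784 ft.

Airport 2 by 2784 ft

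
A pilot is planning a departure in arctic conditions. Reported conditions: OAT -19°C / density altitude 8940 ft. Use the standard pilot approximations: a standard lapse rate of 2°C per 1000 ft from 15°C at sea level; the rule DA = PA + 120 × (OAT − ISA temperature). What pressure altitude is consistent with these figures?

DA = PA + 120 × (OAT − (15 − 2·PA/1000)) = PA + 120·OAT − 1800 + 0.24·PA = 1.24·PA + 120·OAT − 1800.
So 1.24·PA = 8940 − 120 × (-19) + 1800 = 13020.
PA = 13020 / 1.24 = 10500 ft.

10500 ft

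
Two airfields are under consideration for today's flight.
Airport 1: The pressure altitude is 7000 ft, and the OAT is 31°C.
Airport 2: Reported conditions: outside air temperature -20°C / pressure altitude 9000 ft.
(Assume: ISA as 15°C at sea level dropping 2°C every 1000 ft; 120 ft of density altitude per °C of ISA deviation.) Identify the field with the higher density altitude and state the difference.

Airport 1 by 3640 ft

Airport 1: ISA temp = 1°C, deviation +30°C, DA = 7000 + 120 × 30 = 10600 ft.
Airport 2: ISA temp = -3°C, deviation -17°C, DA = 9000 + 120 × (-17) = 6960 ft.
Airport 1 is higher by 10600 − 6960 = 3640 ft.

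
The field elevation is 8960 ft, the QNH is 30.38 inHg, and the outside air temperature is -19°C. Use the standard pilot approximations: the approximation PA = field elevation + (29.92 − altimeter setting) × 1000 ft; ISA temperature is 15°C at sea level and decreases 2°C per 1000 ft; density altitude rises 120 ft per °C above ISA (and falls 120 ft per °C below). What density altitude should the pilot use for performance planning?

6460 ft

Pressure altitude = 8960 + (29.92 − 30.38) × 1000 = 8960 + (-460) = 8500 ft.
ISA temperature at 8500 ft = 15 − 2 × (8500/1000) = -2°C.
ISA deviation = -19 − (-2) = -17°C.
Density altitude = 8500 + 120 × (-17) = 6460 ft.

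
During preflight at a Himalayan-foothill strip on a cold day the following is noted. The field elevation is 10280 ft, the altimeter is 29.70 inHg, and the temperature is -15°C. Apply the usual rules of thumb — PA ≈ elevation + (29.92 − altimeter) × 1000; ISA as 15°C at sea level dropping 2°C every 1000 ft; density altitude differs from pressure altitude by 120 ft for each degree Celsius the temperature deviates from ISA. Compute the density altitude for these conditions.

9420 ft

Pressure altitude = 10280 + (29.92 − 29.70) × 1000 = 10280 + (+220) = 10500 ft.
ISA temperature at 10500 ft = 15 − 2 × (10500/1000) = -6°C.
ISA deviation = -15 − (-6) = -9°C.
Density altitude = 10500 + 120 × (-9) = 9420 ft.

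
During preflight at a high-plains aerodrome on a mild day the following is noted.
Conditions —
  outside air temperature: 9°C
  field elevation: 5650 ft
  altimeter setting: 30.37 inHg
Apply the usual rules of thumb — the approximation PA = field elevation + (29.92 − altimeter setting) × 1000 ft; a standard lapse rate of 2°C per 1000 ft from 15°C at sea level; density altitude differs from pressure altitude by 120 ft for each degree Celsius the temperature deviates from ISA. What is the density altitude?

Pressure altitude = 5650 + (29.92 − 30.37) × 1000 = 5650 + (-450) = 5200 ft.
ISA temperature at 5200 ft = 15 − 2 × (5200/1000) = 4.6°C.
ISA deviation = 9 − 4.6 = +4.4°C.
Density altitude = 5200 + 120 × (4.4) = 5728 ft.

5728 ft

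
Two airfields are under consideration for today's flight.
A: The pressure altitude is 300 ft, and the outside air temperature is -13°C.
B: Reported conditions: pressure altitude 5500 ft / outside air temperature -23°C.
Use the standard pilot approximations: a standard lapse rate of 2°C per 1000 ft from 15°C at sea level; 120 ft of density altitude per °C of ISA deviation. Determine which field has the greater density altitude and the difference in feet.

B by 5248 ft

A: ISA temp = 14.4°C, deviation -27.4°C, DA = 300 + 120 × (-27.4) = -2988 ft.
B: ISA temp = 4°C, deviation -27°C, DA = 5500 + 120 × (-27) = 2260 ft.
B is higher by 2260 − (-2988) = 5248 ft.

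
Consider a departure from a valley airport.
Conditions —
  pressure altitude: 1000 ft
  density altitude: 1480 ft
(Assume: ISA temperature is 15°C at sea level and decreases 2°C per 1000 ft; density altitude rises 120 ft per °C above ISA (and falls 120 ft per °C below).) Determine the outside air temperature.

Density altitude − pressure altitude = 1480 − 1000 = +480 ft.
At 120 ft/°C that is an ISA deviation of 480/120 = +4°C.
ISA temperature at 1000 ft = 15 − 2 × (1000/1000) = 13°C.
OAT = ISA + deviation = 13 + (+4) = 17°C.

17°C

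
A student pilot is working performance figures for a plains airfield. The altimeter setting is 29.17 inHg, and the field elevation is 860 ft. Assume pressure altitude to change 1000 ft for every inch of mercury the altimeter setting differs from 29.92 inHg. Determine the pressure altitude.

Pressure correction = (29.92 − 29.17) × 1000 = +750 ft.
Pressure altitude = 860 + (+750) = 1610 ft.

1610 ft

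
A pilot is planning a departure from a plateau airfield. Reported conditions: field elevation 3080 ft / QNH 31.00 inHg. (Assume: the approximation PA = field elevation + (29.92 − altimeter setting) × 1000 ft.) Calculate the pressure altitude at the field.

Pressure correction = (29.92 − 31.00) × 1000 = -1080 ft.
Pressure altitude = 3080 + (-1080) = 2000 ft.

2000 ft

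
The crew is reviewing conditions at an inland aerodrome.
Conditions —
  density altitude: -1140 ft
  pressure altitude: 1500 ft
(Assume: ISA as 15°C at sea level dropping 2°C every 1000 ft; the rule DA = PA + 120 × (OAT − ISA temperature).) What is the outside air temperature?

Density altitude − pressure altitude = -1140 − 1500 = -2640 ft.
At 120 ft/°C that is an ISA deviation of -2640/120 = -22°C.
ISA temperature at 1500 ft = 15 − 2 × (1500/1000) = 12°C.
OAT = ISA + deviation = 12 + (-22) = -10°C.

-10°C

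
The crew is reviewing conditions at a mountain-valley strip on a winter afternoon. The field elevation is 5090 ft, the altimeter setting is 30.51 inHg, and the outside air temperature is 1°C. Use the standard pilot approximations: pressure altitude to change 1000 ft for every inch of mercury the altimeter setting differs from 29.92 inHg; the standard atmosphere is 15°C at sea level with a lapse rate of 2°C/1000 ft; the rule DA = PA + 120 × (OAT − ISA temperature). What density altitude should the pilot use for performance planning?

3900 ft

Pressure altitude = 5090 + (29.92 − 30.51) × 1000 = 5090 + (-590) = 4500 ft.
ISA temperature at 4500 ft = 15 − 2 × (4500/1000) = 6°C.
ISA deviation = 1 − 6 = -5°C.
Density altitude = 4500 + 120 × (-5) = 3900 ft.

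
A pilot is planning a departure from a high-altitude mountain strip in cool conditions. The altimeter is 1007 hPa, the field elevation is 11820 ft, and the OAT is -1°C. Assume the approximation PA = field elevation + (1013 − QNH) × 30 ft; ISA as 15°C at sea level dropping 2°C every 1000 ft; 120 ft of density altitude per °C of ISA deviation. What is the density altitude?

Pressure altitude = 11820 + (1013 − 1007) × 30 = 11820 + (+180) = 12000 ft.
ISA temperature at 12000 ft = 15 − 2 × (12000/1000) = -9°C.
ISA deviation = -1 − (-9) = +8°C.
Density altitude = 12000 + 120 × (8) = 12960 ft.

12960 ft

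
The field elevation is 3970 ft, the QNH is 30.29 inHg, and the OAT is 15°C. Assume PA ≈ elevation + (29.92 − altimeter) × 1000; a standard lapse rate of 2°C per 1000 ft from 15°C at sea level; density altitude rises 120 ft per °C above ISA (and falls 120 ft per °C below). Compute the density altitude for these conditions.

Pressure altitude = 3970 + (29.92 − 30.29) × 1000 = 3970 + (-370) = 3600 ft.
ISA temperature at 3600 ft = 15 − 2 × (3600/1000) = 7.8°C.
ISA deviation = 15 − 7.8 = +7.2°C.
Density altitude = 3600 + 120 × (7.2) = 4464 ft.

4464 ft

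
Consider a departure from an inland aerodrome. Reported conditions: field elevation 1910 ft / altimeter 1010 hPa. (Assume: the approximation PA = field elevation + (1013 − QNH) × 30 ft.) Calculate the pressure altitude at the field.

Pressure correction = (1013 − 1010) × 30 = +90 ft.
Pressure altitude = 1910 + (+90) = 2000 ft.

2000 ft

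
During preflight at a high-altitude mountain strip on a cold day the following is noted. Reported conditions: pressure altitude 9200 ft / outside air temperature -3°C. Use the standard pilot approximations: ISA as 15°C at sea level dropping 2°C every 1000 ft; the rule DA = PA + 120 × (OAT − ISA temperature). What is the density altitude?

ISA temperature at 9200 ft = 15 − 2 × (9200/1000) = -3.4°C.
ISA deviation = -3 − (-3.4) = +0.4°C.
Density altitude = 9200 + 120 × (0.4) = 9200 + (+48) = 9248 ft.

9248 ft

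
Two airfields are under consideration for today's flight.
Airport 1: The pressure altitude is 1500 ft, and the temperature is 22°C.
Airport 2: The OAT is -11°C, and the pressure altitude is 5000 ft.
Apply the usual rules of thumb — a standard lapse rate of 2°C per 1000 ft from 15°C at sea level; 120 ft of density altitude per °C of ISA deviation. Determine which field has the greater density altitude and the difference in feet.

Airport 1: ISA temp = 12°C, deviation +10°C, DA = 1500 + 120 × 10 = 2700 ft.
Airport 2: ISA temp = 5°C, deviation -16°C, DA = 5000 + 120 × (-16) = 3080 ft.
Airport 2 is higher by 3080 − 2700 = 380 ft.

Airport 2 by 380 ft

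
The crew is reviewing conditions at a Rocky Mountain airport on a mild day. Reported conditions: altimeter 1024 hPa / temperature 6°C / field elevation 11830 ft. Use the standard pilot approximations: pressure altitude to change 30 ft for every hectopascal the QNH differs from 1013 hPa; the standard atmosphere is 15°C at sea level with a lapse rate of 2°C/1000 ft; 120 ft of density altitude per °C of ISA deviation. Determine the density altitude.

Pressure altitude = 11830 + (1013 − 1024) × 30 = 11830 + (-330) = 11500 ft.
ISA temperature at 11500 ft = 15 − 2 × (11500/1000) = -8°C.
ISA deviation = 6 − (-8) = +14°C.
Density altitude = 11500 + 120 × (14) = 13180 ft.

13180 ft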